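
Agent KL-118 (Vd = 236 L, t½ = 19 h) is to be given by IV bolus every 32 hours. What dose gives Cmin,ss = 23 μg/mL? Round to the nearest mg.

τ/t½ = 32/19 ≈ 1.6842, so f = (1/2)^(32/19) ≈ 0.311173.
Cmin,ss = (D/Vd)·f/(1−f), so D = Cmin,ss·Vd·(1−f)/f.
D = 23 × 236 × (1−f)/f ≈ 23 × 236 × 2.21365 ≈ 12015.69 mg.

12016 mg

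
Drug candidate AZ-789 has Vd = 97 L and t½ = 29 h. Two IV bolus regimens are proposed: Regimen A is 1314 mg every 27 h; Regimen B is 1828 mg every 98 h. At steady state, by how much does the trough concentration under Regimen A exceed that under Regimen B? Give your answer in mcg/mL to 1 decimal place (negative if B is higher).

12.9 mcg/mL

Regimen A: f = (1/2)^(27/29) ≈ 0.5245; Cmin,ss = (1314/97)·f/(1−f) ≈ 14.942 mcg/mL.
Regimen B: f = (1/2)^(98/29) ≈ 0.0961; Cmin,ss = (1828/97)·f/(1−f) ≈ 2.004 mcg/mL.
Difference ≈ 14.942 − 2.004 ≈ 12.938 mcg/mL.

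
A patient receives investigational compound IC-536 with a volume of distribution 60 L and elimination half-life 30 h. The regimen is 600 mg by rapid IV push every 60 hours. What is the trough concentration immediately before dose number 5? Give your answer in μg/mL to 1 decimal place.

f = (1/2)^(τ/t½) = (1/2)^(60/30) ≈ 0.2500.
C₀ = D/Vd = 600/60 ≈ 10.000 μg/mL.
Before the 5th dose, 4 doses have been given. Superposition: Cmin = C₀·(f + f² + … + f^4).
≈ 10.000 × (0.2500 + 0.0625 + 0.0156 + 0.0039) ≈ 10.000 × 0.3320 ≈ 3.320 μg/mL.

3.3 μg/mL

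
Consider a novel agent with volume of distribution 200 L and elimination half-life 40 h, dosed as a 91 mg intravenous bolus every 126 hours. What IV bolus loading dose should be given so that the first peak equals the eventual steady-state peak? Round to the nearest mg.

103 mg

f = (1/2)^(126/40) ≈ 0.112656; accumulation ratio R = 1/(1−f) ≈ 1.12696.
Loading dose to hit Cmax,ss on first dose: D_load = D_maint·R ≈ 91 × 1.12696 ≈ 102.55 mg.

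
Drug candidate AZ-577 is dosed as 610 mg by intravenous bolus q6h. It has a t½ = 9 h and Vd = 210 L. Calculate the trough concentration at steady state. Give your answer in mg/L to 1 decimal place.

Over one 6-h interval, 6/9 ≈ 0.66667 half-lives elapse, leaving f ≈ 0.6300 of each dose.
Single-dose peak C₀ = D/Vd = 610/210 ≈ 2.905 mg/L.
Steady-state trough Cmin,ss = C₀·f/(1−f) ≈ 2.905 × 0.6300/0.3700 ≈ 4.946 mg/L.

4.9 mg/L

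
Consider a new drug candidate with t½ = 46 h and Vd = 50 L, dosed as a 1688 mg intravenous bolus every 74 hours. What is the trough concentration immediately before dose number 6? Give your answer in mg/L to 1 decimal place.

f = (1/2)^(τ/t½) = (1/2)^(74/46) ≈ 0.3279.
C₀ = D/Vd = 1688/50 ≈ 33.760 mg/L.
Before the 6th dose, 5 doses have been given. Superposition: Cmin = C₀·(f + f² + … + f^5).
≈ 33.760 × (0.3279 + 0.1075 + 0.0353 + 0.0116 + 0.0038) ≈ 33.760 × 0.4861 ≈ 16.411 mg/L.

16.4 mg/L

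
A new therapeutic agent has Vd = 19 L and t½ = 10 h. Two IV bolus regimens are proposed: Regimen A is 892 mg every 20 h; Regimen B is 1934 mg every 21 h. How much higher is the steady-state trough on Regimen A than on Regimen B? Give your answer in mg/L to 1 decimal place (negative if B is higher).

-15.3 mg/L

Regimen A: f = (1/2)^(20/10) ≈ 0.2500; Cmin,ss = (892/19)·f/(1−f) ≈ 15.649 mg/L.
Regimen B: f = (1/2)^(21/10) ≈ 0.2333; Cmin,ss = (1934/19)·f/(1−f) ≈ 30.974 mg/L.
Difference ≈ 15.649 − 30.974 ≈ -15.325 mg/L.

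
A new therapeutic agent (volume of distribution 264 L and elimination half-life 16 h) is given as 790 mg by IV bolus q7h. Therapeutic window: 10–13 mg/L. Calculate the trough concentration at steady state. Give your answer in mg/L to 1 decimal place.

Over one 7-h interval, 7/16 ≈ 0.4375 half-lives elapse, leaving f ≈ 0.7384 of each dose.
At steady state, accumulation factor R = 1/(1 − e^(−kτ)) ≈ 3.8226.
Each bolus raises the concentration by D/Vd = 790/264 ≈ 2.992 mg/L.
Cmax,ss = C₀/(1 − f) ≈ 2.992/0.2616 ≈ 11.437 mg/L.
Steady-state trough Cmin,ss = Cmax,ss·f ≈ 11.437 × 0.7384 ≈ 8.445 mg/L.
Trough 8.4 mg/L vs MEC 10 mg/L: subtherapeutic.

8.4 mg/L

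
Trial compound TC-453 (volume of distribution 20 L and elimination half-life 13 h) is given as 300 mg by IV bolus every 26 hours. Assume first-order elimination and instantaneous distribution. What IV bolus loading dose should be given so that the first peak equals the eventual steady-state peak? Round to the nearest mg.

f = (1/2)^(26/13) ≈ 0.250000; accumulation ratio R = 1/(1−f) ≈ 1.33333.
Loading dose to hit Cmax,ss on first dose: D_load = D_maint·R ≈ 300 × 1.33333 ≈ 400.00 mg.

400 mg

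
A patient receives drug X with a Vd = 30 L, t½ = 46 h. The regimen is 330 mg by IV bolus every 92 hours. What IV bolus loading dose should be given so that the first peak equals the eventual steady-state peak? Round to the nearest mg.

f = (1/2)^(92/46) ≈ 0.250000; accumulation ratio R = 1/(1−f) ≈ 1.33333.
Loading dose to hit Cmax,ss on first dose: D_load = D_maint·R ≈ 330 × 1.33333 ≈ 440.00 mg.

440 mg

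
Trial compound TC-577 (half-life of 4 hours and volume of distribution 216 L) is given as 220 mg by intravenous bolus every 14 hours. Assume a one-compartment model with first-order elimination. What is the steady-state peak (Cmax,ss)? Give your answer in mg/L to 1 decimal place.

1.1 mg/L

k = ln2/t½ = ln2/4 ≈ 0.173287 h⁻¹; fraction remaining f = e^(−kτ) = e^(−0.173287×14) ≈ 0.0884.
At steady state, accumulation factor R = 1/(1 − e^(−kτ)) ≈ 1.0970.
Single-dose peak C₀ = D/Vd = 220/216 ≈ 1.019 mg/L.
Cmax,ss = C₀/(1 − f) ≈ 1.019/0.9116 ≈ 1.118 mg/L.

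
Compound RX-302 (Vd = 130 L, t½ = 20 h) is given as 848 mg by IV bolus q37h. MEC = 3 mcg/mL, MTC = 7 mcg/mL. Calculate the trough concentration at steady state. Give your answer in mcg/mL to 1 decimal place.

2.5 mcg/mL

τ/t½ = 37/20 ≈ 1.85, so fraction remaining f = (1/2)^(37/20) ≈ 0.2774.
Single-dose peak C₀ = D/Vd = 848/130 ≈ 6.523 mcg/mL.
Steady-state trough Cmin,ss = C₀·f/(1−f) ≈ 6.523 × 0.2774/0.7226 ≈ 2.504 mcg/mL.
Trough 2.5 mcg/mL vs MEC 3 mcg/mL: subtherapeutic.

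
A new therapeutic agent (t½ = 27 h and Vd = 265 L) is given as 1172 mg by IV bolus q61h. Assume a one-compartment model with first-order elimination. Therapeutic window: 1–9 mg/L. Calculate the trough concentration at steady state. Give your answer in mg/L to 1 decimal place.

1.2 mg/L

τ/t½ = 61/27 ≈ 2.2593, so fraction remaining f = (1/2)^(61/27) ≈ 0.2089.
Each bolus raises the concentration by D/Vd = 1172/265 ≈ 4.423 mg/L.
Steady-state trough Cmin,ss = C₀·f/(1−f) ≈ 4.423 × 0.2089/0.7911 ≈ 1.168 mg/L.
Trough 1.2 mg/L vs MEC 1 mg/L: adequate.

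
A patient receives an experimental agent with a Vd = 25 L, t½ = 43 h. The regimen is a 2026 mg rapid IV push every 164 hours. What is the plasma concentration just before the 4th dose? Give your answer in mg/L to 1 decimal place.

6.2 mg/L

f = (1/2)^(τ/t½) = (1/2)^(164/43) ≈ 0.0711.
C₀ = D/Vd = 2026/25 ≈ 81.040 mg/L.
Before the 4th dose, 3 doses have been given. Superposition: Cmin = C₀·(f + f² + … + f^3).
≈ 81.040 × (0.0711 + 0.0051 + 0.0004) ≈ 81.040 × 0.0766 ≈ 6.208 mg/L.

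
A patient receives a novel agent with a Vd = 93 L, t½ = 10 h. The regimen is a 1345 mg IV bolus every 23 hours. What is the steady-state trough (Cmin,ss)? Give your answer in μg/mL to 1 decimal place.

Over one 23-h interval, 23/10 ≈ 2.3 half-lives elapse, leaving f ≈ 0.2031 of each dose.
Each bolus raises the concentration by D/Vd = 1345/93 ≈ 14.462 μg/mL.
Steady-state trough Cmin,ss = C₀·f/(1−f) ≈ 14.462 × 0.2031/0.7969 ≈ 3.686 μg/mL.

3.7 μg/mL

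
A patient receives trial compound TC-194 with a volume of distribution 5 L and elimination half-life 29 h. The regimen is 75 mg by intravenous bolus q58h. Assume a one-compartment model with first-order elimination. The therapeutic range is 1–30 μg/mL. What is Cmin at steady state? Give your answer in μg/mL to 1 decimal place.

τ = 58 h = 2 half-lives, so f = (1/2)^2 = 0.25.
At steady state, R = 1/(1 − 0.25) = 4/3.
Single-dose peak C₀ = D/Vd = 75/5 = 15 μg/mL.
Steady-state peak Cmax,ss = C₀·R = 15 × 4/3 ≈ 20.000 μg/mL.
Steady-state trough Cmin,ss = Cmax,ss·f ≈ 20.000 × 0.25 ≈ 5.000 μg/mL.
Trough 5.0 μg/mL vs MEC 1 μg/mL: adequate.

5.0 μg/mL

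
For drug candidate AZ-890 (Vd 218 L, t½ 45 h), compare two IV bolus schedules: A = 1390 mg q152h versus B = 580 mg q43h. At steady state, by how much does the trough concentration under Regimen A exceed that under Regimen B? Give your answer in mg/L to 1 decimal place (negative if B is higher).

Regimen A: f = (1/2)^(152/45) ≈ 0.0962; Cmin,ss = (1390/218)·f/(1−f) ≈ 0.679 mg/L.
Regimen B: f = (1/2)^(43/45) ≈ 0.5156; Cmin,ss = (580/218)·f/(1−f) ≈ 2.832 mg/L.
Difference ≈ 0.679 − 2.832 ≈ -2.153 mg/L.

-2.2 mg/L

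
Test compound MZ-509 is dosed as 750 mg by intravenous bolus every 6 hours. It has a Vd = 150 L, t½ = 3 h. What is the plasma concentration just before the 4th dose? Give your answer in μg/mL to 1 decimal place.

f = (1/2)^(τ/t½) = (1/2)^(6/3) ≈ 0.2500.
C₀ = D/Vd = 750/150 ≈ 5.000 μg/mL.
Before the 4th dose, 3 doses have been given. Superposition: Cmin = C₀·(f + f² + … + f^3).
≈ 5.000 × (0.2500 + 0.0625 + 0.0156) ≈ 5.000 × 0.3281 ≈ 1.641 μg/mL.

1.6 μg/mL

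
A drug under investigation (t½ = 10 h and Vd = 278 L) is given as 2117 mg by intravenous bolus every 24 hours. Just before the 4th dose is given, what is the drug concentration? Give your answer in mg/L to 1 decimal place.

f = (1/2)^(τ/t½) = (1/2)^(24/10) ≈ 0.1895.
C₀ = D/Vd = 2117/278 ≈ 7.615 mg/L.
Before the 4th dose, 3 doses have been given. Superposition: Cmin = C₀·(f + f² + … + f^3).
≈ 7.615 × (0.1895 + 0.0359 + 0.0068) ≈ 7.615 × 0.2322 ≈ 1.768 mg/L.

1.8 mg/L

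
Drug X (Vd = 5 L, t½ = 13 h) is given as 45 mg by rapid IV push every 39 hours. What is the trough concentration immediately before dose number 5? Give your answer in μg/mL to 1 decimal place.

1.3 μg/mL

f = (1/2)^(τ/t½) = (1/2)^(39/13) ≈ 0.1250.
C₀ = D/Vd = 45/5 ≈ 9.000 μg/mL.
Before the 5th dose, 4 doses have been given. Superposition: Cmin = C₀·(f + f² + … + f^4).
≈ 9.000 × (0.1250 + 0.0156 + 0.0020 + 0.0002) ≈ 9.000 × 0.1428 ≈ 1.285 μg/mL.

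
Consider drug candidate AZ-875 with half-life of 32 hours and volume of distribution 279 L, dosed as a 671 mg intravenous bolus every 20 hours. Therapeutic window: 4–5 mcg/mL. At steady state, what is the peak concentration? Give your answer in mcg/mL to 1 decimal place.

k = ln2/t½ = ln2/32 ≈ 0.021661 h⁻¹; fraction remaining f = e^(−kτ) = e^(−0.021661×20) ≈ 0.6484.
Accumulation ratio R = 1/(1 − f) ≈ 1/0.3516 ≈ 2.8441.
Single-dose peak C₀ = D/Vd = 671/279 ≈ 2.405 mcg/mL.
Steady-state peak Cmax,ss = C₀·R ≈ 2.405 × 2.8441 ≈ 6.840 mcg/mL.
Peak 6.8 mcg/mL vs MTC 5 mcg/mL: exceeds toxic threshold.

6.8 mcg/mL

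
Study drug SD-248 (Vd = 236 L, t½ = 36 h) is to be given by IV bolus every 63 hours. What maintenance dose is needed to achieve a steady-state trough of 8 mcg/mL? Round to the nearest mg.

4462 mg

τ/t½ = 63/36 ≈ 1.75, so f = (1/2)^(63/36) ≈ 0.297302.
Cmin,ss = (D/Vd)·f/(1−f), so D = Cmin,ss·Vd·(1−f)/f.
D = 8 × 236 × (1−f)/f ≈ 8 × 236 × 2.36358 ≈ 4462.44 mg.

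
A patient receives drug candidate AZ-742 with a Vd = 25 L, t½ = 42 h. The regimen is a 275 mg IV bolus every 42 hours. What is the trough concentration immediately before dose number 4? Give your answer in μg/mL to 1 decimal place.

f = (1/2)^(τ/t½) = (1/2)^(42/42) ≈ 0.5000.
C₀ = D/Vd = 275/25 ≈ 11.000 μg/mL.
Before the 4th dose, 3 doses have been given. Superposition: Cmin = C₀·(f + f² + … + f^3).
≈ 11.000 × (0.5000 + 0.2500 + 0.1250) ≈ 11.000 × 0.8750 ≈ 9.625 μg/mL.

9.6 μg/mL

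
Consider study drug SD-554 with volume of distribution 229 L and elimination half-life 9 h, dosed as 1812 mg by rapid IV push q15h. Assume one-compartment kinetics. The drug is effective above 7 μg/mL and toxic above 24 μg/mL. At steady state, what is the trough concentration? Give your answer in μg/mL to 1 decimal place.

3.6 μg/mL

k = ln2/t½ = ln2/9 ≈ 0.077016 h⁻¹; fraction remaining f = e^(−kτ) = e^(−0.077016×15) ≈ 0.3150.
Accumulation ratio R = 1/(1 − f) ≈ 1/0.6850 ≈ 1.4599.
Each bolus raises the concentration by D/Vd = 1812/229 ≈ 7.913 μg/mL.
Cmax,ss = C₀/(1 − f) ≈ 7.913/0.6850 ≈ 11.552 μg/mL.
Steady-state trough Cmin,ss = Cmax,ss·f ≈ 11.552 × 0.3150 ≈ 3.639 μg/mL.
Trough 3.6 μg/mL vs MEC 7 μg/mL: subtherapeutic.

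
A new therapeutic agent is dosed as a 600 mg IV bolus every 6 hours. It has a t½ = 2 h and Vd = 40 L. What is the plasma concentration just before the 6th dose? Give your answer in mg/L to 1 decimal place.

2.1 mg/L

f = (1/2)^(τ/t½) = (1/2)^(6/2) ≈ 0.1250.
C₀ = D/Vd = 600/40 ≈ 15.000 mg/L.
Before the 6th dose, 5 doses have been given. Superposition: Cmin = C₀·(f + f² + … + f^5).
≈ 15.000 × (0.1250 + 0.0156 + 0.0020 + 0.0002 + 0.0000) ≈ 15.000 × 0.1428 ≈ 2.142 mg/L.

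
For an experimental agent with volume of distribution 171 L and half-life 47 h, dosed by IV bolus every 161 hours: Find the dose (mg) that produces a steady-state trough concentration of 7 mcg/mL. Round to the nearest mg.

11664 mg

τ/t½ = 161/47 ≈ 3.4255, so f = (1/2)^(161/47) ≈ 0.093071.
Cmin,ss = (D/Vd)·f/(1−f), so D = Cmin,ss·Vd·(1−f)/f.
D = 7 × 171 × (1−f)/f ≈ 7 × 171 × 9.74449 ≈ 11664.15 mg.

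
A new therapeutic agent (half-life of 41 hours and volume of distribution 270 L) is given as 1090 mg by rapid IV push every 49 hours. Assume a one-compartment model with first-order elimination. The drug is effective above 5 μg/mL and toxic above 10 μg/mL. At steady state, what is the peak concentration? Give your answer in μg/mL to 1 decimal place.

7.2 μg/mL

Over one 49-h interval, 49/41 ≈ 1.1951 half-lives elapse, leaving f ≈ 0.4367 of each dose.
At steady state, accumulation factor R = 1/(1 − e^(−kτ)) ≈ 1.7753.
Single-dose peak C₀ = D/Vd = 1090/270 ≈ 4.037 μg/mL.
Steady-state peak Cmax,ss = C₀·R ≈ 4.037 × 1.7753 ≈ 7.167 μg/mL.
Peak 7.2 μg/mL vs MTC 10 μg/mL: below toxic threshold.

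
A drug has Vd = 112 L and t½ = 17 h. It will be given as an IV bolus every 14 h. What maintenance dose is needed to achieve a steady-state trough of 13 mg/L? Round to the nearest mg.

1121 mg

τ/t½ = 14/17 ≈ 0.82353, so f = (1/2)^(14/17) ≈ 0.565058.
Cmin,ss = (D/Vd)·f/(1−f), so D = Cmin,ss·Vd·(1−f)/f.
D = 13 × 112 × (1−f)/f ≈ 13 × 112 × 0.76973 ≈ 1120.73 mg.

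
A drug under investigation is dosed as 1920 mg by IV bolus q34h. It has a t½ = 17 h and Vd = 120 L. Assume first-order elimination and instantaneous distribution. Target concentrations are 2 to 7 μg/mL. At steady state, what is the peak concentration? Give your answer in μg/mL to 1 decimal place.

τ = 34 h = 2 half-lives, so f = (1/2)^2 = 0.25.
Accumulation ratio R = 1/(1 − f) = 1/0.75 = 4/3.
Single-dose peak C₀ = D/Vd = 1920/120 = 16 μg/mL.
Steady-state peak Cmax,ss = C₀·R = 16 × 4/3 ≈ 21.333 μg/mL.
Peak 21.3 μg/mL vs MTC 7 μg/mL: exceeds toxic threshold.

21.3 μg/mL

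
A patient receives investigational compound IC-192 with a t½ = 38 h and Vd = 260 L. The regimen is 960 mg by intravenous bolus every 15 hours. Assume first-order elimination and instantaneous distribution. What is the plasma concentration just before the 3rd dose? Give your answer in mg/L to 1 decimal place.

f = (1/2)^(τ/t½) = (1/2)^(15/38) ≈ 0.7606.
C₀ = D/Vd = 960/260 ≈ 3.692 mg/L.
Before the 3rd dose, 2 doses have been given. Superposition: Cmin = C₀·(f + f²).
≈ 3.692 × (0.7606 + 0.5785) ≈ 3.692 × 1.3391 ≈ 4.944 mg/L.

4.9 mg/L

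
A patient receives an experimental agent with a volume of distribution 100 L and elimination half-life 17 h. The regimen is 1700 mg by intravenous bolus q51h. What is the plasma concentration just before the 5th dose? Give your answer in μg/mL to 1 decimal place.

2.4 μg/mL

f = (1/2)^(τ/t½) = (1/2)^(51/17) ≈ 0.1250.
C₀ = D/Vd = 1700/100 ≈ 17.000 μg/mL.
Before the 5th dose, 4 doses have been given. Superposition: Cmin = C₀·(f + f² + … + f^4).
≈ 17.000 × (0.1250 + 0.0156 + 0.0020 + 0.0002) ≈ 17.000 × 0.1428 ≈ 2.428 μg/mL.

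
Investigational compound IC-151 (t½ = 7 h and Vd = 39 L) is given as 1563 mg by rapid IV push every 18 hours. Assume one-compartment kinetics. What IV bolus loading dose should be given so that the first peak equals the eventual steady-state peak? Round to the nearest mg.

1879 mg

f = (1/2)^(18/7) ≈ 0.168238; accumulation ratio R = 1/(1−f) ≈ 1.20227.
Loading dose to hit Cmax,ss on first dose: D_load = D_maint·R ≈ 1563 × 1.20227 ≈ 1879.15 mg.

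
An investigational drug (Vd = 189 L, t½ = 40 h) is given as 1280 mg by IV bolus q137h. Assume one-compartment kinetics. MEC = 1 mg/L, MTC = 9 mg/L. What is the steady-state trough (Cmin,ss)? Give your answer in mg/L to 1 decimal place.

Over one 137-h interval, 137/40 ≈ 3.425 half-lives elapse, leaving f ≈ 0.0931 of each dose.
Each bolus raises the concentration by D/Vd = 1280/189 ≈ 6.772 mg/L.
Steady-state trough Cmin,ss = C₀·f/(1−f) ≈ 6.772 × 0.0931/0.9069 ≈ 0.695 mg/L.
Trough 0.7 mg/L vs MEC 1 mg/L: subtherapeutic.

0.7 mg/L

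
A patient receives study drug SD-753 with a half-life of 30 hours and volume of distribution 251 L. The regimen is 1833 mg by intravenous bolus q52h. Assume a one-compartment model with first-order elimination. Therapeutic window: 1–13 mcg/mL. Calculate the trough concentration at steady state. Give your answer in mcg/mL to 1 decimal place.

3.1 mcg/mL

k = ln2/t½ = ln2/30 ≈ 0.023105 h⁻¹; fraction remaining f = e^(−kτ) = e^(−0.023105×52) ≈ 0.3008.
At steady state, accumulation factor R = 1/(1 − e^(−kτ)) ≈ 1.4302.
Each bolus raises the concentration by D/Vd = 1833/251 ≈ 7.303 mcg/mL.
Steady-state peak Cmax,ss = C₀·R ≈ 7.303 × 1.4302 ≈ 10.445 mcg/mL.
One interval later, Cmin,ss = Cmax,ss·e^(−kτ) ≈ 10.445 × 0.3008 ≈ 3.142 mcg/mL.
Trough 3.1 mcg/mL vs MEC 1 mcg/mL: adequate.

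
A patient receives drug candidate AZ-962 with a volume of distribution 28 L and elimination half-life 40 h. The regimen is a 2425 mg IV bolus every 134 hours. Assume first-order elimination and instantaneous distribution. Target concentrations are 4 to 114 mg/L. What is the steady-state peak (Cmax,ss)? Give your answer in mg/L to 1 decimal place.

τ/t½ = 134/40 ≈ 3.35, so fraction remaining f = (1/2)^(134/40) ≈ 0.0981.
At steady state, accumulation factor R = 1/(1 − e^(−kτ)) ≈ 1.1088.
Each bolus raises the concentration by D/Vd = 2425/28 ≈ 86.607 mg/L.
Cmax,ss = C₀/(1 − f) ≈ 86.607/0.9019 ≈ 96.027 mg/L.
Peak 96.0 mg/L vs MTC 114 mg/L: below toxic threshold.

96.0 mg/L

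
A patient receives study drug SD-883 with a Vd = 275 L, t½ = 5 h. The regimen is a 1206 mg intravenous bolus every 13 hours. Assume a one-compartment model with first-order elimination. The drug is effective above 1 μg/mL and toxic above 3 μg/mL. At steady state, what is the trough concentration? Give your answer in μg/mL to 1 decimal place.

0.9 μg/mL

Over one 13-h interval, 13/5 ≈ 2.6 half-lives elapse, leaving f ≈ 0.1649 of each dose.
Accumulation ratio R = 1/(1 − f) ≈ 1/0.8351 ≈ 1.1975.
Single-dose peak C₀ = D/Vd = 1206/275 ≈ 4.385 μg/mL.
Steady-state peak Cmax,ss = C₀·R ≈ 4.385 × 1.1975 ≈ 5.251 μg/mL.
Steady-state trough Cmin,ss = Cmax,ss·f ≈ 5.251 × 0.1649 ≈ 0.866 μg/mL.
Trough 0.9 μg/mL vs MEC 1 μg/mL: subtherapeutic.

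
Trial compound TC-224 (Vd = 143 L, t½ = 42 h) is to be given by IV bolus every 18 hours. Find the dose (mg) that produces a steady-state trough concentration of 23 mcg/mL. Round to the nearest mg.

τ/t½ = 18/42 ≈ 0.42857, so f = (1/2)^(18/42) ≈ 0.742997.
Cmin,ss = (D/Vd)·f/(1−f), so D = Cmin,ss·Vd·(1−f)/f.
D = 23 × 143 × (1−f)/f ≈ 23 × 143 × 0.34590 ≈ 1137.67 mg.

1138 mg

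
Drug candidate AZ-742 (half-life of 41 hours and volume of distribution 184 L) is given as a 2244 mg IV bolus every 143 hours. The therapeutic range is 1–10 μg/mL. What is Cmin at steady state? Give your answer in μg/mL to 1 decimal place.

1.2 μg/mL

k = ln2/t½ = ln2/41 ≈ 0.016906 h⁻¹; fraction remaining f = e^(−kτ) = e^(−0.016906×143) ≈ 0.0891.
Accumulation ratio R = 1/(1 − f) ≈ 1/0.9109 ≈ 1.0978.
Single-dose peak C₀ = D/Vd = 2244/184 ≈ 12.196 μg/mL.
Cmax,ss = C₀/(1 − f) ≈ 12.196/0.9109 ≈ 13.389 μg/mL.
One interval later, Cmin,ss = Cmax,ss·e^(−kτ) ≈ 13.389 × 0.0891 ≈ 1.193 μg/mL.
Trough 1.2 μg/mL vs MEC 1 μg/mL: adequate.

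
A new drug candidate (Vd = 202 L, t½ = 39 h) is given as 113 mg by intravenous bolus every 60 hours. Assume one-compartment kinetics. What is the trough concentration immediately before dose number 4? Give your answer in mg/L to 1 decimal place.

0.3 mg/L

f = (1/2)^(τ/t½) = (1/2)^(60/39) ≈ 0.3443.
C₀ = D/Vd = 113/202 ≈ 0.559 mg/L.
Before the 4th dose, 3 doses have been given. Superposition: Cmin = C₀·(f + f² + … + f^3).
≈ 0.559 × (0.3443 + 0.1185 + 0.0408) ≈ 0.559 × 0.5036 ≈ 0.282 mg/L.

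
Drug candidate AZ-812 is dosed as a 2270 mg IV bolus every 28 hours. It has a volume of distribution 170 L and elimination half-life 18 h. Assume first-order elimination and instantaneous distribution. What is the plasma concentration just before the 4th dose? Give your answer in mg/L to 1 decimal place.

6.6 mg/L

f = (1/2)^(τ/t½) = (1/2)^(28/18) ≈ 0.3402.
C₀ = D/Vd = 2270/170 ≈ 13.353 mg/L.
Before the 4th dose, 3 doses have been given. Superposition: Cmin = C₀·(f + f² + … + f^3).
≈ 13.353 × (0.3402 + 0.1157 + 0.0394) ≈ 13.353 × 0.4953 ≈ 6.614 mg/L.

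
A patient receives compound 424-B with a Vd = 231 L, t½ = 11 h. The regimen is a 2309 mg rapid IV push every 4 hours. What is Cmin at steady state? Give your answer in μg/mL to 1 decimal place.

Over one 4-h interval, 4/11 ≈ 0.36364 half-lives elapse, leaving f ≈ 0.7772 of each dose.
Accumulation ratio R = 1/(1 − f) ≈ 1/0.2228 ≈ 4.4883.
Single-dose peak C₀ = D/Vd = 2309/231 ≈ 9.996 μg/mL.
Steady-state peak Cmax,ss = C₀·R ≈ 9.996 × 4.4883 ≈ 44.865 μg/mL.
One interval later, Cmin,ss = Cmax,ss·e^(−kτ) ≈ 44.865 × 0.7772 ≈ 34.869 μg/mL.

34.9 μg/mL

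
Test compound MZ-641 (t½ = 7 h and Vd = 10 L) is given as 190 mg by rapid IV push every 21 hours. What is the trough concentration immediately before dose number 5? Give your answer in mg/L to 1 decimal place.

f = (1/2)^(τ/t½) = (1/2)^(21/7) ≈ 0.1250.
C₀ = D/Vd = 190/10 ≈ 19.000 mg/L.
Before the 5th dose, 4 doses have been given. Superposition: Cmin = C₀·(f + f² + … + f^4).
≈ 19.000 × (0.1250 + 0.0156 + 0.0020 + 0.0002) ≈ 19.000 × 0.1428 ≈ 2.713 mg/L.

2.7 mg/L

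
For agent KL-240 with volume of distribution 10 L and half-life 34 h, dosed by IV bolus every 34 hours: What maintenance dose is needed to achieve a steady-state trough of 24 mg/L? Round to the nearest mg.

τ/t½ = 34/34 ≈ 1, so f = (1/2)^(34/34) ≈ 0.500000.
Cmin,ss = (D/Vd)·f/(1−f), so D = Cmin,ss·Vd·(1−f)/f.
D = 24 × 10 × (1−f)/f ≈ 24 × 10 × 1.00000 ≈ 240.00 mg.

240 mg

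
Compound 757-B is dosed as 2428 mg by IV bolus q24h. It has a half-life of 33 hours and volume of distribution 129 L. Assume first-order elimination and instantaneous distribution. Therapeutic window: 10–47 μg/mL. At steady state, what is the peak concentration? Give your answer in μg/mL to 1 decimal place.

47.5 μg/mL

τ/t½ = 24/33 ≈ 0.72727, so fraction remaining f = (1/2)^(24/33) ≈ 0.6040.
Accumulation ratio R = 1/(1 − f) ≈ 1/0.3960 ≈ 2.5253.
Single-dose peak C₀ = D/Vd = 2428/129 ≈ 18.822 μg/mL.
Steady-state peak Cmax,ss = C₀·R ≈ 18.822 × 2.5253 ≈ 47.531 μg/mL.
Peak 47.5 μg/mL vs MTC 47 μg/mL: exceeds toxic threshold.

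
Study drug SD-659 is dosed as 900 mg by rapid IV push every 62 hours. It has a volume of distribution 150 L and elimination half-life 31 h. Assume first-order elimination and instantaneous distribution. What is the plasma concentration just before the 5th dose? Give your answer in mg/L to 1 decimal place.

2.0 mg/L

f = (1/2)^(τ/t½) = (1/2)^(62/31) ≈ 0.2500.
C₀ = D/Vd = 900/150 ≈ 6.000 mg/L.
Before the 5th dose, 4 doses have been given. Superposition: Cmin = C₀·(f + f² + … + f^4).
≈ 6.000 × (0.2500 + 0.0625 + 0.0156 + 0.0039) ≈ 6.000 × 0.3320 ≈ 1.992 mg/L.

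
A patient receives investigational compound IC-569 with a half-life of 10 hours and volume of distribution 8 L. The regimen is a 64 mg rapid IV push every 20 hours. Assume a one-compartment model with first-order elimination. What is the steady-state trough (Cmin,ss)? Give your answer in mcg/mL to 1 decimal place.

The dosing interval is 2 half-lives, so f = 2^(−2) = 0.25.
At steady state, R = 1/(1 − 0.25) = 4/3.
Single-dose peak C₀ = D/Vd = 64/8 = 8 mcg/mL.
Steady-state peak Cmax,ss = C₀·R = 8 × 4/3 ≈ 10.667 mcg/mL.
Steady-state trough Cmin,ss = Cmax,ss·f ≈ 10.667 × 0.25 ≈ 2.667 mcg/mL.

2.7 mcg/mL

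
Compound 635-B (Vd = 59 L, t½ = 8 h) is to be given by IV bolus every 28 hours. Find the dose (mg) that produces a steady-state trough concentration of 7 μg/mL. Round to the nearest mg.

4260 mg

τ/t½ = 28/8 ≈ 3.5, so f = (1/2)^(28/8) ≈ 0.088388.
Cmin,ss = (D/Vd)·f/(1−f), so D = Cmin,ss·Vd·(1−f)/f.
D = 7 × 59 × (1−f)/f ≈ 7 × 59 × 10.31375 ≈ 4259.58 mg.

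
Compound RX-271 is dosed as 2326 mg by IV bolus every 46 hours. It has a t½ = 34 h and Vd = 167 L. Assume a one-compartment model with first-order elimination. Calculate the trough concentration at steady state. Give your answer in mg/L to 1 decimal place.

9.0 mg/L

τ/t½ = 46/34 ≈ 1.3529, so fraction remaining f = (1/2)^(46/34) ≈ 0.3915.
Accumulation ratio R = 1/(1 − f) ≈ 1/0.6085 ≈ 1.6434.
Each bolus raises the concentration by D/Vd = 2326/167 ≈ 13.928 mg/L.
Steady-state peak Cmax,ss = C₀·R ≈ 13.928 × 1.6434 ≈ 22.889 mg/L.
Steady-state trough Cmin,ss = Cmax,ss·f ≈ 22.889 × 0.3915 ≈ 8.961 mg/L.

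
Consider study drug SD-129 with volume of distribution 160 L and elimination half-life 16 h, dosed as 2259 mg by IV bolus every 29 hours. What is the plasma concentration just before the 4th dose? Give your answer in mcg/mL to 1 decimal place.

f = (1/2)^(τ/t½) = (1/2)^(29/16) ≈ 0.2847.
C₀ = D/Vd = 2259/160 ≈ 14.119 mcg/mL.
Before the 4th dose, 3 doses have been given. Superposition: Cmin = C₀·(f + f² + … + f^3).
≈ 14.119 × (0.2847 + 0.0811 + 0.0231) ≈ 14.119 × 0.3889 ≈ 5.491 mcg/mL.

5.5 mcg/mL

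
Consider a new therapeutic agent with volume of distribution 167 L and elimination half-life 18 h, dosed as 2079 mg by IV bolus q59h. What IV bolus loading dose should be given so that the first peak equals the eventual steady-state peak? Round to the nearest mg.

2318 mg

f = (1/2)^(59/18) ≈ 0.103108; accumulation ratio R = 1/(1−f) ≈ 1.11496.
Loading dose to hit Cmax,ss on first dose: D_load = D_maint·R ≈ 2079 × 1.11496 ≈ 2318.00 mg.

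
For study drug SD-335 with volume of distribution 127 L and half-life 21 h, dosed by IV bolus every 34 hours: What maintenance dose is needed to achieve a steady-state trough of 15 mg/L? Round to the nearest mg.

τ/t½ = 34/21 ≈ 1.619, so f = (1/2)^(34/21) ≈ 0.325550.
Cmin,ss = (D/Vd)·f/(1−f), so D = Cmin,ss·Vd·(1−f)/f.
D = 15 × 127 × (1−f)/f ≈ 15 × 127 × 2.07172 ≈ 3946.63 mg.

3947 mg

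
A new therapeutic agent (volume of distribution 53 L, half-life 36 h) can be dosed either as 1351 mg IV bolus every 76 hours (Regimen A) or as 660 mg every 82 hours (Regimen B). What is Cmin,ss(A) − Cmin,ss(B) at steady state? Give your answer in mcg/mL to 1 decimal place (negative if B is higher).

4.4 mcg/mL

Regimen A: f = (1/2)^(76/36) ≈ 0.2315; Cmin,ss = (1351/53)·f/(1−f) ≈ 7.679 mcg/mL.
Regimen B: f = (1/2)^(82/36) ≈ 0.2062; Cmin,ss = (660/53)·f/(1−f) ≈ 3.235 mcg/mL.
Difference ≈ 7.679 − 3.235 ≈ 4.444 mcg/mL.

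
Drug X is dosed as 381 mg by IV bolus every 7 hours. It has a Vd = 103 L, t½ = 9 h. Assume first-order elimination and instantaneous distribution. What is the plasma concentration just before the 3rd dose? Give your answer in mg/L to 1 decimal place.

f = (1/2)^(τ/t½) = (1/2)^(7/9) ≈ 0.5833.
C₀ = D/Vd = 381/103 ≈ 3.699 mg/L.
Before the 3rd dose, 2 doses have been given. Superposition: Cmin = C₀·(f + f²).
≈ 3.699 × (0.5833 + 0.3402) ≈ 3.699 × 0.9235 ≈ 3.416 mg/L.

3.4 mg/L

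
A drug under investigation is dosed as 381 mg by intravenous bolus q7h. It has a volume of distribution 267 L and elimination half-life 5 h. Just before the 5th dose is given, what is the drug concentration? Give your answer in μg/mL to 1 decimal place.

f = (1/2)^(τ/t½) = (1/2)^(7/5) ≈ 0.3789.
C₀ = D/Vd = 381/267 ≈ 1.427 μg/mL.
Before the 5th dose, 4 doses have been given. Superposition: Cmin = C₀·(f + f² + … + f^4).
≈ 1.427 × (0.3789 + 0.1436 + 0.0544 + 0.0206) ≈ 1.427 × 0.5975 ≈ 0.853 μg/mL.

0.9 μg/mL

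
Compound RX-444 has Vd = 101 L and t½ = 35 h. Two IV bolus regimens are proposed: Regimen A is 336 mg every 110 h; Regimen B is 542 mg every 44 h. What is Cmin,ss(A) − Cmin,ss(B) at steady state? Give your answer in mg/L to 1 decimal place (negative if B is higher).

Regimen A: f = (1/2)^(110/35) ≈ 0.1132; Cmin,ss = (336/101)·f/(1−f) ≈ 0.425 mg/L.
Regimen B: f = (1/2)^(44/35) ≈ 0.4184; Cmin,ss = (542/101)·f/(1−f) ≈ 3.861 mg/L.
Difference ≈ 0.425 − 3.861 ≈ -3.436 mg/L.

-3.4 mg/L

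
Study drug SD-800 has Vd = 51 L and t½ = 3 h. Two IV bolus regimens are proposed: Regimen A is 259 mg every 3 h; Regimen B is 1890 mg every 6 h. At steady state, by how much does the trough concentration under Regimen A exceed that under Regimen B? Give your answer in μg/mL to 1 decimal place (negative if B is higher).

-7.3 μg/mL

Regimen A: f = (1/2)^(3/3) ≈ 0.5000; Cmin,ss = (259/51)·f/(1−f) ≈ 5.078 μg/mL.
Regimen B: f = (1/2)^(6/3) ≈ 0.2500; Cmin,ss = (1890/51)·f/(1−f) ≈ 12.353 μg/mL.
Difference ≈ 5.078 − 12.353 ≈ -7.275 μg/mL.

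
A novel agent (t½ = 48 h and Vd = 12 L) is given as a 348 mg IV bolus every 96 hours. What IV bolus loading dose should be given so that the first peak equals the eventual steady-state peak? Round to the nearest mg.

f = (1/2)^(96/48) ≈ 0.250000; accumulation ratio R = 1/(1−f) ≈ 1.33333.
Loading dose to hit Cmax,ss on first dose: D_load = D_maint·R ≈ 348 × 1.33333 ≈ 464.00 mg.

464 mg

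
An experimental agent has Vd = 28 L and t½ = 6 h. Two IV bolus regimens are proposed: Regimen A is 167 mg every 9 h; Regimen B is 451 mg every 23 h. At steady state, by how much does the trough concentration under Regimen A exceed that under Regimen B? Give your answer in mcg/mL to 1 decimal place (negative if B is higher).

2.0 mcg/mL

Regimen A: f = (1/2)^(9/6) ≈ 0.3536; Cmin,ss = (167/28)·f/(1−f) ≈ 3.263 mcg/mL.
Regimen B: f = (1/2)^(23/6) ≈ 0.0702; Cmin,ss = (451/28)·f/(1−f) ≈ 1.216 mcg/mL.
Difference ≈ 3.263 − 1.216 ≈ 2.047 mcg/mL.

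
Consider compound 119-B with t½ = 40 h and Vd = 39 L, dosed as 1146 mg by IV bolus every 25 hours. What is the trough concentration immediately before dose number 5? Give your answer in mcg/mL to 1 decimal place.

f = (1/2)^(τ/t½) = (1/2)^(25/40) ≈ 0.6484.
C₀ = D/Vd = 1146/39 ≈ 29.385 mcg/mL.
Before the 5th dose, 4 doses have been given. Superposition: Cmin = C₀·(f + f² + … + f^4).
≈ 29.385 × (0.6484 + 0.4204 + 0.2726 + 0.1768) ≈ 29.385 × 1.5182 ≈ 44.612 mcg/mL.

44.6 mcg/mL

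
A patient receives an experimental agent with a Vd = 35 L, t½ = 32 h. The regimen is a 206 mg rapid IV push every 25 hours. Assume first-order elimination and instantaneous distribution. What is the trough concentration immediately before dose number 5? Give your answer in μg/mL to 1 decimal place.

7.3 μg/mL

f = (1/2)^(τ/t½) = (1/2)^(25/32) ≈ 0.5819.
C₀ = D/Vd = 206/35 ≈ 5.886 μg/mL.
Before the 5th dose, 4 doses have been given. Superposition: Cmin = C₀·(f + f² + … + f^4).
≈ 5.886 × (0.5819 + 0.3386 + 0.1970 + 0.1147) ≈ 5.886 × 1.2322 ≈ 7.253 μg/mL.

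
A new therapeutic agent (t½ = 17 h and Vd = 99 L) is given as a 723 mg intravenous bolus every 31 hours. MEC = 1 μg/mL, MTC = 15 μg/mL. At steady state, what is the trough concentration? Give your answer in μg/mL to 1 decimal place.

Over one 31-h interval, 31/17 ≈ 1.8235 half-lives elapse, leaving f ≈ 0.2825 of each dose.
Each bolus raises the concentration by D/Vd = 723/99 ≈ 7.303 μg/mL.
Steady-state trough Cmin,ss = C₀·f/(1−f) ≈ 7.303 × 0.2825/0.7175 ≈ 2.875 μg/mL.
Trough 2.9 μg/mL vs MEC 1 μg/mL: adequate.

2.9 μg/mL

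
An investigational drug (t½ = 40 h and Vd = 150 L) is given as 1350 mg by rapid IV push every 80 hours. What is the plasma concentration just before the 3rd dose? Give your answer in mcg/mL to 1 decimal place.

2.8 mcg/mL

f = (1/2)^(τ/t½) = (1/2)^(80/40) ≈ 0.2500.
C₀ = D/Vd = 1350/150 ≈ 9.000 mcg/mL.
Before the 3rd dose, 2 doses have been given. Superposition: Cmin = C₀·(f + f²).
≈ 9.000 × (0.2500 + 0.0625) ≈ 9.000 × 0.3125 ≈ 2.812 mcg/mL.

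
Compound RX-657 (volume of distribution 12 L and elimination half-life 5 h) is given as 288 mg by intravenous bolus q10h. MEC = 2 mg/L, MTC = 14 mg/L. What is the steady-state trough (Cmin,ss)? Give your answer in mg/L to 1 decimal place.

τ = 10 h = 2 half-lives, so f = (1/2)^2 = 0.25.
Accumulation ratio R = 1/(1 − f) = 1/0.75 = 4/3.
Single-dose peak C₀ = D/Vd = 288/12 = 24 mg/L.
Steady-state peak Cmax,ss = C₀·R = 24 × 4/3 ≈ 32.000 mg/L.
Steady-state trough Cmin,ss = Cmax,ss·f ≈ 32.000 × 0.25 ≈ 8.000 mg/L.
Trough 8.0 mg/L vs MEC 2 mg/L: adequate.

8.0 mg/L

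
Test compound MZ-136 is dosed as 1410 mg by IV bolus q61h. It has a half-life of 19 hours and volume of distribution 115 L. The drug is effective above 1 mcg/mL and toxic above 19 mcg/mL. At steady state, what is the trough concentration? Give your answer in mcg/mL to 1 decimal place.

k = ln2/t½ = ln2/19 ≈ 0.036481 h⁻¹; fraction remaining f = e^(−kτ) = e^(−0.036481×61) ≈ 0.1080.
Accumulation ratio R = 1/(1 − f) ≈ 1/0.8920 ≈ 1.1211.
Single-dose peak C₀ = D/Vd = 1410/115 ≈ 12.261 mcg/mL.
Steady-state peak Cmax,ss = C₀·R ≈ 12.261 × 1.1211 ≈ 13.746 mcg/mL.
Steady-state trough Cmin,ss = Cmax,ss·f ≈ 13.746 × 0.1080 ≈ 1.485 mcg/mL.
Trough 1.5 mcg/mL vs MEC 1 mcg/mL: adequate.

1.5 mcg/mL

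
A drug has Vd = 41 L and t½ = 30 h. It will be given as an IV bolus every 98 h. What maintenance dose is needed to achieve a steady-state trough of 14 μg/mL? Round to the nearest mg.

4950 mg

τ/t½ = 98/30 ≈ 3.2667, so f = (1/2)^(98/30) ≈ 0.103905.
Cmin,ss = (D/Vd)·f/(1−f), so D = Cmin,ss·Vd·(1−f)/f.
D = 14 × 41 × (1−f)/f ≈ 14 × 41 × 8.62418 ≈ 4950.28 mg.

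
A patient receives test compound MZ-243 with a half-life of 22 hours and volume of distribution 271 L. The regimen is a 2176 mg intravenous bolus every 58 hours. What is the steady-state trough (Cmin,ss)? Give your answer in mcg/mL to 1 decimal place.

k = ln2/t½ = ln2/22 ≈ 0.031507 h⁻¹; fraction remaining f = e^(−kτ) = e^(−0.031507×58) ≈ 0.1608.
Accumulation ratio R = 1/(1 − f) ≈ 1/0.8392 ≈ 1.1916.
Single-dose peak C₀ = D/Vd = 2176/271 ≈ 8.030 mcg/mL.
Steady-state peak Cmax,ss = C₀·R ≈ 8.030 × 1.1916 ≈ 9.569 mcg/mL.
One interval later, Cmin,ss = Cmax,ss·e^(−kτ) ≈ 9.569 × 0.1608 ≈ 1.539 mcg/mL.

1.5 mcg/mL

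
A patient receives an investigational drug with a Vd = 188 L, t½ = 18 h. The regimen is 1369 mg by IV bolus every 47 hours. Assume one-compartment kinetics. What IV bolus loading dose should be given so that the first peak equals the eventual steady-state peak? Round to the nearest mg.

1637 mg

f = (1/2)^(47/18) ≈ 0.163673; accumulation ratio R = 1/(1−f) ≈ 1.19570.
Loading dose to hit Cmax,ss on first dose: D_load = D_maint·R ≈ 1369 × 1.19570 ≈ 1636.91 mg.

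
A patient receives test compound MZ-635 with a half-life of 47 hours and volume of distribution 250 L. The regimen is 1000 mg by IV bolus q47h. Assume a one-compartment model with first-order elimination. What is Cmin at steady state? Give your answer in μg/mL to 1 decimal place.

4.0 μg/mL

τ = 47 h = 1 half-life, so f = (1/2)^1 = 0.5.
At steady state, R = 1/(1 − 0.5) = 2/1.
Single-dose peak C₀ = D/Vd = 1000/250 = 4 μg/mL.
Steady-state peak Cmax,ss = C₀·R = 4 × 2/1 ≈ 8.000 μg/mL.
Steady-state trough Cmin,ss = Cmax,ss·f ≈ 8.000 × 0.5 ≈ 4.000 μg/mL.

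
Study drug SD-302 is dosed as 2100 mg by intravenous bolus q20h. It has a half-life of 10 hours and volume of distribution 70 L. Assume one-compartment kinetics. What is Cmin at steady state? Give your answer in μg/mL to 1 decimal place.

The dosing interval is 2 half-lives, so f = 2^(−2) = 0.25.
At steady state, R = 1/(1 − 0.25) = 4/3.
Single-dose peak C₀ = D/Vd = 2100/70 = 30 μg/mL.
Steady-state peak Cmax,ss = C₀·R = 30 × 4/3 ≈ 40.000 μg/mL.
Steady-state trough Cmin,ss = Cmax,ss·f ≈ 40.000 × 0.25 ≈ 10.000 μg/mL.

10.0 μg/mL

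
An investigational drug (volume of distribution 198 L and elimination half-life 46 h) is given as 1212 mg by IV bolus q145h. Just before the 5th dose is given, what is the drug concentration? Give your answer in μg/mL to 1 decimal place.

f = (1/2)^(τ/t½) = (1/2)^(145/46) ≈ 0.1125.
C₀ = D/Vd = 1212/198 ≈ 6.121 μg/mL.
Before the 5th dose, 4 doses have been given. Superposition: Cmin = C₀·(f + f² + … + f^4).
≈ 6.121 × (0.1125 + 0.0127 + 0.0014 + 0.0002) ≈ 6.121 × 0.1268 ≈ 0.776 μg/mL.

0.8 μg/mL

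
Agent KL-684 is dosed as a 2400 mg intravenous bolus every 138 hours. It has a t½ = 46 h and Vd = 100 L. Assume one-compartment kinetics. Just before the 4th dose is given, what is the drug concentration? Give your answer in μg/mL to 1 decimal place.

f = (1/2)^(τ/t½) = (1/2)^(138/46) ≈ 0.1250.
C₀ = D/Vd = 2400/100 ≈ 24.000 μg/mL.
Before the 4th dose, 3 doses have been given. Superposition: Cmin = C₀·(f + f² + … + f^3).
≈ 24.000 × (0.1250 + 0.0156 + 0.0020) ≈ 24.000 × 0.1426 ≈ 3.422 μg/mL.

3.4 μg/mL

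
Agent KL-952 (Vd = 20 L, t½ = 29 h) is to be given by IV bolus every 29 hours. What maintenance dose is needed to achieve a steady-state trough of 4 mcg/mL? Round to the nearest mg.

80 mg

τ/t½ = 29/29 ≈ 1, so f = (1/2)^(29/29) ≈ 0.500000.
Cmin,ss = (D/Vd)·f/(1−f), so D = Cmin,ss·Vd·(1−f)/f.
D = 4 × 20 × (1−f)/f ≈ 4 × 20 × 1.00000 ≈ 80.00 mg.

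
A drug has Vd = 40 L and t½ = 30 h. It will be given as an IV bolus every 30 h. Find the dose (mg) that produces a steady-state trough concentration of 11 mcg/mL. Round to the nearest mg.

τ/t½ = 30/30 ≈ 1, so f = (1/2)^(30/30) ≈ 0.500000.
Cmin,ss = (D/Vd)·f/(1−f), so D = Cmin,ss·Vd·(1−f)/f.
D = 11 × 40 × (1−f)/f ≈ 11 × 40 × 1.00000 ≈ 440.00 mg.

440 mg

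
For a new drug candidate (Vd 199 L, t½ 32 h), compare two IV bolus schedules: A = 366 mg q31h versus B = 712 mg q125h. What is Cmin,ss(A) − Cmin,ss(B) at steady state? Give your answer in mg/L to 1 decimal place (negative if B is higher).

Regimen A: f = (1/2)^(31/32) ≈ 0.5109; Cmin,ss = (366/199)·f/(1−f) ≈ 1.921 mg/L.
Regimen B: f = (1/2)^(125/32) ≈ 0.0667; Cmin,ss = (712/199)·f/(1−f) ≈ 0.256 mg/L.
Difference ≈ 1.921 − 0.256 ≈ 1.665 mg/L.

1.7 mg/L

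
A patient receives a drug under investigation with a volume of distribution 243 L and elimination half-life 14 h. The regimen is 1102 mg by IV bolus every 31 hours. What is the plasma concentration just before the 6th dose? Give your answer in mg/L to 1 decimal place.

f = (1/2)^(τ/t½) = (1/2)^(31/14) ≈ 0.2155.
C₀ = D/Vd = 1102/243 ≈ 4.535 mg/L.
Before the 6th dose, 5 doses have been given. Superposition: Cmin = C₀·(f + f² + … + f^5).
≈ 4.535 × (0.2155 + 0.0464 + 0.0100 + 0.0022 + 0.0005) ≈ 4.535 × 0.2746 ≈ 1.245 mg/L.

1.2 mg/L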